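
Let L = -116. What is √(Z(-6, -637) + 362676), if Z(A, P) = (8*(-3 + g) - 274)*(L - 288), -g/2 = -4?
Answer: 2*√114303 ≈ 676.17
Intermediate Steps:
g = 8 (g = -2*(-4) = 8)
Z(A, P) = 94536 (Z(A, P) = (8*(-3 + 8) - 274)*(-116 - 288) = (8*5 - 274)*(-404) = (40 - 274)*(-404) = -234*(-404) = 94536)
√(Z(-6, -637) + 362676) = √(94536 + 362676) = √457212 = 2*√114303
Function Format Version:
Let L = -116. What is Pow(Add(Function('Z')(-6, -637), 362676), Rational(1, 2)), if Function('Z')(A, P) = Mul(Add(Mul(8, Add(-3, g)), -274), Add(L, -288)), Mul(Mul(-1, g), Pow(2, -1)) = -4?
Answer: Mul(2, Pow(114303, Rational(1, 2))) ≈ 676.17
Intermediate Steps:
g = 8 (g = Mul(-2, -4) = 8)
Function('Z')(A, P) = 94536 (Function('Z')(A, P) = Mul(Add(Mul(8, Add(-3, 8)), -274), Add(-116, -288)) = Mul(Add(Mul(8, 5), -274), -404) = Mul(Add(40, -274), -404) = Mul(-234, -404) = 94536)
Pow(Add(Function('Z')(-6, -637), 362676), Rational(1, 2)) = Pow(Add(94536, 362676), Rational(1, 2)) = Pow(457212, Rational(1, 2)) = Mul(2, Pow(114303, Rational(1, 2)))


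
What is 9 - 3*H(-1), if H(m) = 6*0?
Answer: 9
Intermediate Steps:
H(m) = 0
9 - 3*H(-1) = 9 - 3*0 = 9 + 0 = 9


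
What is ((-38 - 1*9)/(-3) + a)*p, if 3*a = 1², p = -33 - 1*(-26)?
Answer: -112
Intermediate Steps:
p = -7 (p = -33 + 26 = -7)
a = ⅓ (a = (⅓)*1² = (⅓)*1 = ⅓ ≈ 0.33333)
((-38 - 1*9)/(-3) + a)*p = ((-38 - 1*9)/(-3) + ⅓)*(-7) = ((-38 - 9)*(-⅓) + ⅓)*(-7) = (-47*(-⅓) + ⅓)*(-7) = (47/3 + ⅓)*(-7) = 16*(-7) = -112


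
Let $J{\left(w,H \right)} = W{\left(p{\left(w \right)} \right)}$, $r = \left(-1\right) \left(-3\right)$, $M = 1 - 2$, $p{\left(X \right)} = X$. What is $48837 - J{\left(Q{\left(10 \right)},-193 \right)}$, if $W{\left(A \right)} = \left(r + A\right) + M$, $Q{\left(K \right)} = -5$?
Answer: $48840$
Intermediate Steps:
$M = -1$ ($M = 1 - 2 = -1$)
$r = 3$
$W{\left(A \right)} = 2 + A$ ($W{\left(A \right)} = \left(3 + A\right) - 1 = 2 + A$)
$J{\left(w,H \right)} = 2 + w$
$48837 - J{\left(Q{\left(10 \right)},-193 \right)} = 48837 - \left(2 - 5\right) = 48837 - -3 = 48837 + 3 = 48840$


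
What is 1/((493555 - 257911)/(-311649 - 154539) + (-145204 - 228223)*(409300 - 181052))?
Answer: -38849/3311254341113341 ≈ -1.1732e-11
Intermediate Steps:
1/((493555 - 257911)/(-311649 - 154539) + (-145204 - 228223)*(409300 - 181052)) = 1/(235644/(-466188) - 373427*228248) = 1/(235644*(-1/466188) - 85233965896) = 1/(-19637/38849 - 85233965896) = 1/(-3311254341113341/38849) = -38849/3311254341113341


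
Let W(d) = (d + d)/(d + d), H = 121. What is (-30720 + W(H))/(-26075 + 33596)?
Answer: -30719/7521 ≈ -4.0844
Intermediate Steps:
W(d) = 1 (W(d) = (2*d)/((2*d)) = (2*d)*(1/(2*d)) = 1)
(-30720 + W(H))/(-26075 + 33596) = (-30720 + 1)/(-26075 + 33596) = -30719/7521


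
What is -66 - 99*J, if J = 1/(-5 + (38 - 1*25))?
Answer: -627/8 ≈ -78.375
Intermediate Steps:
J = ⅛ (J = 1/(-5 + (38 - 25)) = 1/(-5 + 13) = 1/8 = ⅛ ≈ 0.12500)
-66 - 99*J = -66 - 99*⅛ = -66 - 99/8 = -627/8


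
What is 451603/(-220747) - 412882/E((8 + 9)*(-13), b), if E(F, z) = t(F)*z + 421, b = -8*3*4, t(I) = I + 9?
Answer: -100523611973/4585577431 ≈ -21.922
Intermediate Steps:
t(I) = 9 + I
b = -96 (b = -24*4 = -96)
E(F, z) = 421 + z*(9 + F) (E(F, z) = (9 + F)*z + 421 = z*(9 + F) + 421 = 421 + z*(9 + F))
451603/(-220747) - 412882/E((8 + 9)*(-13), b) = 451603/(-220747) - 412882/(421 - 96*(9 + (8 + 9)*(-13))) = 451603*(-1/220747) - 412882/(421 - 96*(9 + 17*(-13))) = -451603/220747 - 412882/(421 - 96*(9 - 221)) = -451603/220747 - 412882/(421 - 96*(-212)) = -451603/220747 - 412882/(421 + 20352) = -451603/220747 - 412882/20773 = -100523611973/4585577431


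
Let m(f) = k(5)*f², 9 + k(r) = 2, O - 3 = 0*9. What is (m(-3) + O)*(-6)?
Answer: 360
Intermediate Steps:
O = 3 (O = 3 + 0*9 = 3 + 0 = 3)
k(r) = -7 (k(r) = -9 + 2 = -7)
m(f) = -7*f²
(m(-3) + O)*(-6) = (-7*(-3)² + 3)*(-6) = (-7*9 + 3)*(-6) = (-63 + 3)*(-6) = -60*(-6) = 360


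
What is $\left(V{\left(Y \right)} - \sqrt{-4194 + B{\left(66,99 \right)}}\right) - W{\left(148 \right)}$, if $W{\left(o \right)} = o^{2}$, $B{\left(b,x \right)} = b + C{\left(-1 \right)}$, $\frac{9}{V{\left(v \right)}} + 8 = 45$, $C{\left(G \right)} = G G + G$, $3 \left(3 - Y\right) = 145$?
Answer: $- \frac{810439}{37} - 4 i \sqrt{258} \approx -21904.0 - 64.25 i$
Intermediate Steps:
$Y = - \frac{136}{3}$ ($Y = 3 - \frac{145}{3} = - \frac{136}{3} \approx -45.333$)
$C{\left(G \right)} = G + G^{2}$ ($C{\left(G \right)} = G^{2} + G = G + G^{2}$)
$V{\left(v \right)} = \frac{9}{37}$ ($V{\left(v \right)} = \frac{9}{-8 + 45} = \frac{9}{37}$)
$B{\left(b,x \right)} = b$ ($B{\left(b,x \right)} = b - \left(1 - 1\right) = b - 0 = b + 0 = b$)
$\left(V{\left(Y \right)} - \sqrt{-4194 + B{\left(66,99 \right)}}\right) - W{\left(148 \right)} = \left(\frac{9}{37} - \sqrt{-4194 + 66}\right) - 148^{2} = \left(\frac{9}{37} - \sqrt{-4128}\right) - 21904 = \left(\frac{9}{37} - 4 i \sqrt{258}\right) - 21904 = - \frac{810439}{37} - 4 i \sqrt{258}$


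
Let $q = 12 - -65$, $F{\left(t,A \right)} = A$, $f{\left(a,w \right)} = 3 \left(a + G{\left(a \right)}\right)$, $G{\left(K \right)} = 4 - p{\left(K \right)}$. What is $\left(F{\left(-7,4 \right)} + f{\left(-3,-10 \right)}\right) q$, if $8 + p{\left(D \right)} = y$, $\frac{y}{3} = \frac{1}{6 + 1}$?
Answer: $2288$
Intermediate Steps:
$y = \frac{3}{7}$ ($y = \frac{3}{6 + 1} = \frac{3}{7} \approx 0.42857$)
$p{\left(D \right)} = - \frac{53}{7}$ ($p{\left(D \right)} = -8 + \frac{3}{7} = - \frac{53}{7}$)
$G{\left(K \right)} = \frac{81}{7}$ ($G{\left(K \right)} = 4 - - \frac{53}{7} = 4 + \frac{53}{7} = \frac{81}{7}$)
$f{\left(a,w \right)} = \frac{243}{7} + 3 a$ ($f{\left(a,w \right)} = 3 \left(a + \frac{81}{7}\right) = 3 \left(\frac{81}{7} + a\right) = \frac{243}{7} + 3 a$)
$q = 77$ ($q = 12 + 65 = 77$)
$\left(F{\left(-7,4 \right)} + f{\left(-3,-10 \right)}\right) q = \left(4 + \left(\frac{243}{7} + 3 \left(-3\right)\right)\right) 77 = \left(4 + \left(\frac{243}{7} - 9\right)\right) 77 = \left(4 + \frac{180}{7}\right) 77 = \frac{208}{7} \cdot 77 = 2288$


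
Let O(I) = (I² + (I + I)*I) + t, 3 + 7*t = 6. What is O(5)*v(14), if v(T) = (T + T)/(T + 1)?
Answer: 704/5 ≈ 140.80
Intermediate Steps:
t = 3/7 (t = -3/7 + (⅐)*6 = -3/7 + 6/7 = 3/7 ≈ 0.42857)
O(I) = 3/7 + 3*I² (O(I) = (I² + (I + I)*I) + 3/7 = (I² + (2*I)*I) + 3/7 = (I² + 2*I²) + 3/7 = 3*I² + 3/7 = 3/7 + 3*I²)
v(T) = 2*T/(1 + T) (v(T) = (2*T)/(1 + T) = 2*T/(1 + T))
O(5)*v(14) = (3/7 + 3*5²)*(2*14/(1 + 14)) = (3/7 + 3*25)*(2*14/15) = (3/7 + 75)*(2*14*(1/15)) = (528/7)*(28/15) = 704/5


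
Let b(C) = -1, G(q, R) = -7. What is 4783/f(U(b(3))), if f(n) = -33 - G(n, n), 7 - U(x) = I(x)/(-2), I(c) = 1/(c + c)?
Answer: -4783/26 ≈ -183.96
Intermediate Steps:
I(c) = 1/(2*c)
U(x) = 7 + 1/(4*x) (U(x) = 7 - 1/(2*x)/(-2) = 7 - 1/(2*x)*(-1)/2 = 7 - (-1)/(4*x) = 7 + 1/(4*x))
f(n) = -26 (f(n) = -33 - 1*(-7) = -33 + 7 = -26)
4783/f(U(b(3))) = 4783/(-26) = 4783*(-1/26) = -4783/26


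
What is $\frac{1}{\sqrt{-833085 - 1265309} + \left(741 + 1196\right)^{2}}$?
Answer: $\frac{3751969}{14077273475355} - \frac{i \sqrt{2098394}}{14077273475355} \approx 2.6653 \cdot 10^{-7} - 1.029 \cdot 10^{-10} i$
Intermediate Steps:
$\frac{1}{\sqrt{-833085 - 1265309} + \left(741 + 1196\right)^{2}} = \frac{1}{\sqrt{-2098394} + 1937^{2}} = \frac{1}{i \sqrt{2098394} + 3751969} = \frac{1}{3751969 + i \sqrt{2098394}}$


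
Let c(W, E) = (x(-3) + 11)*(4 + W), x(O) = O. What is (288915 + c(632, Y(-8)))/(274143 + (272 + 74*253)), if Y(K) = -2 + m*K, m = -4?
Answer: 294003/293137 ≈ 1.0030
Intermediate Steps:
Y(K) = -2 - 4*K
c(W, E) = 32 + 8*W (c(W, E) = (-3 + 11)*(4 + W) = 8*(4 + W) = 32 + 8*W)
(288915 + c(632, Y(-8)))/(274143 + (272 + 74*253)) = (288915 + (32 + 8*632))/(274143 + (272 + 74*253)) = (288915 + (32 + 5056))/(274143 + (272 + 18722)) = (288915 + 5088)/(274143 + 18994) = 294003/293137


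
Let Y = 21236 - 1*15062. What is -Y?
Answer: -6174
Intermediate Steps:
Y = 6174 (Y = 21236 - 15062 = 6174)
-Y = -1*6174 = -6174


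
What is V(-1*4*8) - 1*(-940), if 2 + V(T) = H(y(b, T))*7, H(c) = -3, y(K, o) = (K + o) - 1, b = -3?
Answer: 917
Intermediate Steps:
y(K, o) = -1 + K + o
V(T) = -23 (V(T) = -2 - 3*7 = -2 - 21 = -23)
V(-1*4*8) - 1*(-940) = -23 - 1*(-940) = -23 + 940 = 917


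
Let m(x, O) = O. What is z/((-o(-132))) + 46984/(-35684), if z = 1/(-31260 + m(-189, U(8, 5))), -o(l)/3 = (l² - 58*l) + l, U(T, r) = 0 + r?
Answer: -2497892849731/1897131117420 ≈ -1.3167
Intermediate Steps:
U(T, r) = r
o(l) = -3*l² + 171*l (o(l) = -3*((l² - 58*l) + l) = -3*(l² - 57*l) = -3*l² + 171*l)
z = -1/31255 (z = 1/(-31260 + 5) = 1/(-31255) = -1/31255 ≈ -3.1995e-5)
z/((-o(-132))) + 46984/(-35684) = -1/(396*(57 - 1*(-132)))/31255 + 46984/(-35684) = -1/(396*(57 + 132))/31255 + 46984*(-1/35684) = -1/(31255*((-3*(-132)*189))) - 11746/8921 = -1/(31255*((-1*(-74844)))) - 11746/8921 = -1/31255/74844 - 11746/8921 = -1/31255*1/74844 - 11746/8921 = -1/2339249220 - 11746/8921 = -2497892849731/1897131117420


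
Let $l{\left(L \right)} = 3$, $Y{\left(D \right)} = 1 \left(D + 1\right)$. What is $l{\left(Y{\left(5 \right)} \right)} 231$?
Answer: $693$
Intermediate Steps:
$Y{\left(D \right)} = 1 + D$ ($Y{\left(D \right)} = 1 \left(1 + D\right) = 1 + D$)
$l{\left(Y{\left(5 \right)} \right)} 231 = 3 \cdot 231 = 693$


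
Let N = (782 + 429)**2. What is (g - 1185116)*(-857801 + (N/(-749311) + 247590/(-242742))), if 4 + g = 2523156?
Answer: -34794583114269338054604/30314875127 ≈ -1.1478e+12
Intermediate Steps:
g = 2523152 (g = -4 + 2523156 = 2523152)
N = 1466521 (N = 1211**2 = 1466521)
(g - 1185116)*(-857801 + (N/(-749311) + 247590/(-242742))) = (2523152 - 1185116)*(-857801 + (1466521/(-749311) + 247590/(-242742))) = 1338036*(-857801 + (1466521*(-1/749311) + 247590*(-1/242742))) = 1338036*(-857801 + (-1466521/749311 - 41265/40457)) = 1338036*(-857801 - 90251358512/30314875127) = 1338036*(-26004220450174239/30314875127) = -34794583114269338054604/30314875127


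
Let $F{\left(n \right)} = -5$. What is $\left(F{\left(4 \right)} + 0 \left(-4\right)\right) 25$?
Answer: $-125$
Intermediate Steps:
$\left(F{\left(4 \right)} + 0 \left(-4\right)\right) 25 = \left(-5 + 0 \left(-4\right)\right) 25 = \left(-5 + 0\right) 25 = \left(-5\right) 25 = -125$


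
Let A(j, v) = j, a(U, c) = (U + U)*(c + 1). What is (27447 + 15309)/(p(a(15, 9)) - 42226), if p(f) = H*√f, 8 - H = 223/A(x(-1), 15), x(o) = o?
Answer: -225676857/220878347 - 12345795*√3/220878347 ≈ -1.1185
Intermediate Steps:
a(U, c) = 2*U*(1 + c) (a(U, c) = (2*U)*(1 + c) = 2*U*(1 + c))
H = 231 (H = 8 - 223/(-1) = 8 - 223*(-1) = 8 - 1*(-223) = 8 + 223 = 231)
p(f) = 231*√f
(27447 + 15309)/(p(a(15, 9)) - 42226) = (27447 + 15309)/(231*√(2*15*(1 + 9)) - 42226) = 42756/(231*√(2*15*10) - 42226) = 42756/(231*√300 - 42226) = 42756/(231*(10*√3) - 42226) = 42756/(2310*√3 - 42226) = 42756/(-42226 + 2310*√3)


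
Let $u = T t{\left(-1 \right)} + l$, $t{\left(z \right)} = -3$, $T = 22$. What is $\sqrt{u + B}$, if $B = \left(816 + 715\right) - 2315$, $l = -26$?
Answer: $2 i \sqrt{219} \approx 29.597 i$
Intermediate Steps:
$u = -92$ ($u = 22 \left(-3\right) - 26 = -66 - 26 = -92$)
$B = -784$ ($B = 1531 - 2315 = -784$)
$\sqrt{u + B} = \sqrt{-92 - 784} = \sqrt{-876} = 2 i \sqrt{219}$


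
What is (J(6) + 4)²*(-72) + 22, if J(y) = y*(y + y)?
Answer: -415850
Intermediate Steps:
J(y) = 2*y² (J(y) = y*(2*y) = 2*y²)
(J(6) + 4)²*(-72) + 22 = (2*6² + 4)²*(-72) + 22 = (2*36 + 4)²*(-72) + 22 = (72 + 4)²*(-72) + 22 = 76²*(-72) + 22 = 5776*(-72) + 22 = -415872 + 22 = -415850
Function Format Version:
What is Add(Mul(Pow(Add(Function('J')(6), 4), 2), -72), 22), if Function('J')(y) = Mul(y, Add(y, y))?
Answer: -415850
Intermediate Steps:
Function('J')(y) = Mul(2, Pow(y, 2)) (Function('J')(y) = Mul(y, Mul(2, y)) = Mul(2, Pow(y, 2)))
Add(Mul(Pow(Add(Function('J')(6), 4), 2), -72), 22) = Add(Mul(Pow(Add(Mul(2, Pow(6, 2)), 4), 2), -72), 22) = Add(Mul(Pow(Add(Mul(2, 36), 4), 2), -72), 22) = Add(Mul(Pow(Add(72, 4), 2), -72), 22) = Add(Mul(Pow(76, 2), -72), 22) = Add(Mul(5776, -72), 22) = Add(-415872, 22) = -415850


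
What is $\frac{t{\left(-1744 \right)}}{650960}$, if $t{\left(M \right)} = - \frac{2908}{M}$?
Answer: $\frac{727}{283818560} \approx 2.5615 \cdot 10^{-6}$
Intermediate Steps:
$\frac{t{\left(-1744 \right)}}{650960} = \frac{\left(-2908\right) \frac{1}{-1744}}{650960} = \left(-2908\right) \left(- \frac{1}{1744}\right) \frac{1}{650960} = \frac{727}{436} \cdot \frac{1}{650960} = \frac{727}{283818560}$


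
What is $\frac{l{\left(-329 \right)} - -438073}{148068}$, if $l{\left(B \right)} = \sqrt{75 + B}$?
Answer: $\frac{438073}{148068} + \frac{i \sqrt{254}}{148068} \approx 2.9586 + 0.00010764 i$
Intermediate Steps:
$\frac{l{\left(-329 \right)} - -438073}{148068} = \frac{\sqrt{75 - 329} - -438073}{148068} = \left(\sqrt{-254} + 438073\right) \frac{1}{148068} = \left(i \sqrt{254} + 438073\right) \frac{1}{148068} = \left(438073 + i \sqrt{254}\right) \frac{1}{148068} = \frac{438073}{148068} + \frac{i \sqrt{254}}{148068}$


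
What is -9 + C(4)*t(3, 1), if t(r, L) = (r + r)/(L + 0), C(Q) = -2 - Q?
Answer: -45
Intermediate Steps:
t(r, L) = 2*r/L (t(r, L) = (2*r)/L = 2*r/L)
-9 + C(4)*t(3, 1) = -9 + (-2 - 1*4)*(2*3/1) = -9 + (-2 - 4)*(2*3*1) = -9 - 6*6 = -9 - 36 = -45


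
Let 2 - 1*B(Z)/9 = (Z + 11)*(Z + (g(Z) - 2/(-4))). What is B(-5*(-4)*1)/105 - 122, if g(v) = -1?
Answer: -2431/14 ≈ -173.64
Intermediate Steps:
B(Z) = 18 - 9*(11 + Z)*(-½ + Z) (B(Z) = 18 - 9*(Z + 11)*(Z + (-1 - 2/(-4))) = 18 - 9*(11 + Z)*(Z + (-1 - 2*(-1)/4)) = 18 - 9*(11 + Z)*(Z + (-1 - 1*(-½))) = 18 - 9*(11 + Z)*(Z + (-1 + ½)) = 18 - 9*(11 + Z)*(Z - ½) = 18 - 9*(11 + Z)*(-½ + Z))
B(-5*(-4)*1)/105 - 122 = (135/2 - 9*(-5*(-4)*1)² - 189*(-5*(-4))/2)/105 - 122 = (135/2 - 9*(20*1)² - 1890)*(1/105) - 122 = (135/2 - 9*20² - 189/2*20)*(1/105) - 122 = (135/2 - 9*400 - 1890)*(1/105) - 122 = (135/2 - 3600 - 1890)*(1/105) - 122 = -10845/2*1/105 - 122 = -723/14 - 122 = -2431/14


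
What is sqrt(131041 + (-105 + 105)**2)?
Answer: sqrt(131041) ≈ 362.00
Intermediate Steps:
sqrt(131041 + (-105 + 105)**2) = sqrt(131041 + 0**2) = sqrt(131041 + 0) = sqrt(131041)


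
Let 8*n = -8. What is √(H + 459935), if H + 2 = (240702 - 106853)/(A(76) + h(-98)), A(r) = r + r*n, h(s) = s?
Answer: √89879170/14 ≈ 677.18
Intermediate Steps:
n = -1 (n = (⅛)*(-8) = -1)
A(r) = 0 (A(r) = r + r*(-1) = r - r = 0)
H = -134045/98 (H = -2 + (240702 - 106853)/(0 - 98) = -2 + 133849/(-98) = -2 + 133849*(-1/98) = -2 - 133849/98 = -134045/98 ≈ -1367.8)
√(H + 459935) = √(-134045/98 + 459935) = √(44939585/98) = √89879170/14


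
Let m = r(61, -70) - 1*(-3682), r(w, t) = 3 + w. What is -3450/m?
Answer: -1725/1873 ≈ -0.92098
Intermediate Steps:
m = 3746 (m = (3 + 61) - 1*(-3682) = 64 + 3682 = 3746)
-3450/m = -3450/3746 = -3450*1/3746 = -1725/1873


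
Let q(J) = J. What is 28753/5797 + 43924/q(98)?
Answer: 128722611/284053 ≈ 453.16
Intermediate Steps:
28753/5797 + 43924/q(98) = 28753/5797 + 43924/98 = 28753*(1/5797) + 43924*(1/98) = 28753/5797 + 21962/49 = 128722611/284053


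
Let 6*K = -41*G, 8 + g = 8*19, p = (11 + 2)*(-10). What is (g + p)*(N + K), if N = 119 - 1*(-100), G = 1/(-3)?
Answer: 27881/9 ≈ 3097.9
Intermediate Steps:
G = -⅓ ≈ -0.33333
p = -130 (p = 13*(-10) = -130)
g = 144 (g = -8 + 8*19 = -8 + 152 = 144)
K = 41/18 (K = (-41*(-⅓))/6 = (⅙)*(41/3) = 41/18 ≈ 2.2778)
N = 219 (N = 119 + 100 = 219)
(g + p)*(N + K) = (144 - 130)*(219 + 41/18) = 14*(3983/18) = 27881/9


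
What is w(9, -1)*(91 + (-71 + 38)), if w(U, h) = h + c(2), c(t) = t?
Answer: 58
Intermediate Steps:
w(U, h) = 2 + h (w(U, h) = h + 2 = 2 + h)
w(9, -1)*(91 + (-71 + 38)) = (2 - 1)*(91 + (-71 + 38)) = 1*(91 - 33) = 1*58 = 58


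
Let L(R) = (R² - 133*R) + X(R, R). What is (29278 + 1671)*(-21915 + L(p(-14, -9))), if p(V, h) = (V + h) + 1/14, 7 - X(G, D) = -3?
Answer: -111188522513/196 ≈ -5.6729e+8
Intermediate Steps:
X(G, D) = 10 (X(G, D) = 7 - 1*(-3) = 7 + 3 = 10)
p(V, h) = 1/14 + V + h (p(V, h) = (V + h) + 1/14 = 1/14 + V + h)
L(R) = 10 + R² - 133*R (L(R) = (R² - 133*R) + 10 = 10 + R² - 133*R)
(29278 + 1671)*(-21915 + L(p(-14, -9))) = (29278 + 1671)*(-21915 + (10 + (1/14 - 14 - 9)² - 133*(1/14 - 14 - 9))) = 30949*(-21915 + (10 + (-321/14)² - 133*(-321/14))) = 30949*(-21915 + (10 + 103041/196 + 6099/2)) = 30949*(-21915 + 702703/196) = 30949*(-3592637/196) = -111188522513/196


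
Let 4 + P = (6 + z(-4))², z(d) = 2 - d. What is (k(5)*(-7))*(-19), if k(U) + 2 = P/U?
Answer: 3458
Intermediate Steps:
P = 140 (P = -4 + (6 + (2 - 1*(-4)))² = -4 + (6 + (2 + 4))² = -4 + (6 + 6)² = -4 + 12² = -4 + 144 = 140)
k(U) = -2 + 140/U
(k(5)*(-7))*(-19) = ((-2 + 140/5)*(-7))*(-19) = ((-2 + 140*(⅕))*(-7))*(-19) = ((-2 + 28)*(-7))*(-19) = (26*(-7))*(-19) = -182*(-19) = 3458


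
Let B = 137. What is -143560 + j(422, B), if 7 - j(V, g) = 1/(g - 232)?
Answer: -13637534/95 ≈ -1.4355e+5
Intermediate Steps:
j(V, g) = 7 - 1/(-232 + g) (j(V, g) = 7 - 1/(g - 232) = 7 - 1/(-232 + g))
-143560 + j(422, B) = -143560 + (-1625 + 7*137)/(-232 + 137) = -143560 + (-1625 + 959)/(-95) = -143560 - 1/95*(-666) = -143560 + 666/95 = -13637534/95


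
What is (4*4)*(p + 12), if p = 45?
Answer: 912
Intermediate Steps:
(4*4)*(p + 12) = (4*4)*(45 + 12) = 16*57 = 912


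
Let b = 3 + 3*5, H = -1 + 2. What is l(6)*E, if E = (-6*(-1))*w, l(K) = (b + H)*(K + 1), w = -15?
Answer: -11970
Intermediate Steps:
H = 1
b = 18 (b = 3 + 15 = 18)
l(K) = 19 + 19*K (l(K) = (18 + 1)*(K + 1) = 19*(1 + K) = 19 + 19*K)
E = -90 (E = -6*(-1)*(-15) = 6*(-15) = -90)
l(6)*E = (19 + 19*6)*(-90) = (19 + 114)*(-90) = 133*(-90) = -11970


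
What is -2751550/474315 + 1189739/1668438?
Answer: -268431968341/52757677998 ≈ -5.0880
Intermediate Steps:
-2751550/474315 + 1189739/1668438 = -2751550*1/474315 + 1189739*(1/1668438) = -550310/94863 + 1189739/1668438 = -268431968341/52757677998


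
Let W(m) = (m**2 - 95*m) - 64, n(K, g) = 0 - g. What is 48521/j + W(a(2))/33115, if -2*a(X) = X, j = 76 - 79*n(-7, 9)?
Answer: 1606798099/26061505 ≈ 61.654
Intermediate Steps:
n(K, g) = -g
j = 787 (j = 76 - (-79)*9 = 76 - 79*(-9) = 76 + 711 = 787)
a(X) = -X/2
W(m) = -64 + m**2 - 95*m
48521/j + W(a(2))/33115 = 48521/787 + (-64 + (-1/2*2)**2 - (-95)*2/2)/33115 = 48521*(1/787) + (-64 + (-1)**2 - 95*(-1))*(1/33115) = 48521/787 + (-64 + 1 + 95)*(1/33115) = 48521/787 + 32*(1/33115) = 48521/787 + 32/33115 = 1606798099/26061505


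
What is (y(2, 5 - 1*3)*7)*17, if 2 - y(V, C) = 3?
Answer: -119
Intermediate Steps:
y(V, C) = -1 (y(V, C) = 2 - 1*3 = 2 - 3 = -1)
(y(2, 5 - 1*3)*7)*17 = -1*7*17 = -7*17 = -119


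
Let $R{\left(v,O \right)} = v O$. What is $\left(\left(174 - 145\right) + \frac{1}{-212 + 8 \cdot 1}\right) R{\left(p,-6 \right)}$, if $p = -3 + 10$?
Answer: $- \frac{41405}{34} \approx -1217.8$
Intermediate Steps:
$p = 7$
$R{\left(v,O \right)} = O v$
$\left(\left(174 - 145\right) + \frac{1}{-212 + 8 \cdot 1}\right) R{\left(p,-6 \right)} = \left(\left(174 - 145\right) + \frac{1}{-212 + 8 \cdot 1}\right) \left(\left(-6\right) 7\right) = \left(\left(174 - 145\right) + \frac{1}{-212 + 8}\right) \left(-42\right) = \left(29 + \frac{1}{-204}\right) \left(-42\right) = \left(29 - \frac{1}{204}\right) \left(-42\right) = \frac{5915}{204} \left(-42\right) = - \frac{41405}{34}$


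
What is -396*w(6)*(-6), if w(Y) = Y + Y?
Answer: 28512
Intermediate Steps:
w(Y) = 2*Y
-396*w(6)*(-6) = -396*2*6*(-6) = -4752*(-6) = -396*(-72) = 28512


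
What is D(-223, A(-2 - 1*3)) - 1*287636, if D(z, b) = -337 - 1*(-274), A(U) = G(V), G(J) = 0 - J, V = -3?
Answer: -287699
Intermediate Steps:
G(J) = -J
A(U) = 3 (A(U) = -1*(-3) = 3)
D(z, b) = -63 (D(z, b) = -337 + 274 = -63)
D(-223, A(-2 - 1*3)) - 1*287636 = -63 - 1*287636 = -63 - 287636 = -287699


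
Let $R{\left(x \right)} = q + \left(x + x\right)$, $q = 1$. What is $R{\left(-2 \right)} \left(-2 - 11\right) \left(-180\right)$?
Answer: $-7020$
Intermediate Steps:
$R{\left(x \right)} = 1 + 2 x$ ($R{\left(x \right)} = 1 + \left(x + x\right) = 1 + 2 x$)
$R{\left(-2 \right)} \left(-2 - 11\right) \left(-180\right) = \left(1 + 2 \left(-2\right)\right) \left(-2 - 11\right) \left(-180\right) = \left(1 - 4\right) \left(-13\right) \left(-180\right) = \left(-3\right) \left(-13\right) \left(-180\right) = 39 \left(-180\right) = -7020$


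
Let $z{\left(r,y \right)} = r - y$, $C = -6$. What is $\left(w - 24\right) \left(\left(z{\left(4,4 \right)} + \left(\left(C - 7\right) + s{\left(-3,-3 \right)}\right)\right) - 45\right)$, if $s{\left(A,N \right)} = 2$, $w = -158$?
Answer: $10192$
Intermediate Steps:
$\left(w - 24\right) \left(\left(z{\left(4,4 \right)} + \left(\left(C - 7\right) + s{\left(-3,-3 \right)}\right)\right) - 45\right) = \left(-158 - 24\right) \left(\left(\left(4 - 4\right) + \left(\left(-6 - 7\right) + 2\right)\right) - 45\right) = - 182 \left(\left(\left(4 - 4\right) + \left(-13 + 2\right)\right) - 45\right) = - 182 \left(\left(0 - 11\right) - 45\right) = - 182 \left(-11 - 45\right) = \left(-182\right) \left(-56\right) = 10192$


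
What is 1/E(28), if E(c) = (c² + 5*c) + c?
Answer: 1/952 ≈ 0.0010504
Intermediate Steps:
E(c) = c² + 6*c
1/E(28) = 1/(28*(6 + 28)) = 1/(28*34) = 1/952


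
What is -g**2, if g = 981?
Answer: -962361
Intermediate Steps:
-g**2 = -1*981**2 = -1*962361 = -962361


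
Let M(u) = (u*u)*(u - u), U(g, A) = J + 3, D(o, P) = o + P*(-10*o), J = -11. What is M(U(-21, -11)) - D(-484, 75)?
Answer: -362516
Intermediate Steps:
D(o, P) = o - 10*P*o
U(g, A) = -8 (U(g, A) = -11 + 3 = -8)
M(u) = 0 (M(u) = u²*0 = 0)
M(U(-21, -11)) - D(-484, 75) = 0 - (-484)*(1 - 10*75) = 0 - (-484)*(1 - 750) = 0 - (-484)*(-749) = 0 - 1*362516 = 0 - 362516 = -362516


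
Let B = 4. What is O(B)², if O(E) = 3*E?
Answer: 144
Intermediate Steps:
O(B)² = (3*4)² = 12² = 144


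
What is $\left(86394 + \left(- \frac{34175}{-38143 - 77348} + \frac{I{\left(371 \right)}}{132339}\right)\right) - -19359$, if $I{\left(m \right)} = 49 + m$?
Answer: $\frac{538776519271214}{5094654483} \approx 1.0575 \cdot 10^{5}$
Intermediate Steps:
$\left(86394 + \left(- \frac{34175}{-38143 - 77348} + \frac{I{\left(371 \right)}}{132339}\right)\right) - -19359 = \left(86394 - \left(\frac{34175}{-38143 - 77348} - \frac{49 + 371}{132339}\right)\right) - -19359 = \left(86394 - \left(- \frac{140}{44113} + \frac{34175}{-38143 - 77348}\right)\right) + 19359 = \left(86394 - \left(- \frac{140}{44113} + \frac{34175}{-115491}\right)\right) + 19359 = \left(86394 + \left(\left(-34175\right) \left(- \frac{1}{115491}\right) + \frac{140}{44113}\right)\right) + 19359 = \left(86394 + \left(\frac{34175}{115491} + \frac{140}{44113}\right)\right) + 19359 = \left(86394 + \frac{1523730515}{5094654483}\right) + 19359 = \frac{440149103134817}{5094654483} + 19359 = \frac{538776519271214}{5094654483}$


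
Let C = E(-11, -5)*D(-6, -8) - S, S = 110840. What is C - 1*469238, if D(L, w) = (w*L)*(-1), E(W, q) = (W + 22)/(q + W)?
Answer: -580045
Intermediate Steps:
E(W, q) = (22 + W)/(W + q)
D(L, w) = -L*w (D(L, w) = (L*w)*(-1) = -L*w)
C = -110807 (C = ((22 - 11)/(-11 - 5))*(-1*(-6)*(-8)) - 1*110840 = (11/(-16))*(-48) - 110840 = -1/16*11*(-48) - 110840 = -11/16*(-48) - 110840 = 33 - 110840 = -110807)
C - 1*469238 = -110807 - 1*469238 = -110807 - 469238 = -580045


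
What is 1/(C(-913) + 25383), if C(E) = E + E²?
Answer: 1/858039 ≈ 1.1654e-6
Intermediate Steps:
1/(C(-913) + 25383) = 1/(-913*(1 - 913) + 25383) = 1/(-913*(-912) + 25383) = 1/(832656 + 25383) = 1/858039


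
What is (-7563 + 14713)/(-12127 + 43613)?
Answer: 275/1211 ≈ 0.22709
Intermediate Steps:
(-7563 + 14713)/(-12127 + 43613) = 7150/31486 = 7150*(1/31486) = 275/1211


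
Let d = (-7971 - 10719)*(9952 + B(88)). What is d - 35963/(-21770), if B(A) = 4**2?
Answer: -4055792762437/21770 ≈ -1.8630e+8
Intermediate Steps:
B(A) = 16
d = -186301920 (d = (-7971 - 10719)*(9952 + 16) = -18690*9968 = -186301920)
d - 35963/(-21770) = -186301920 - 35963/(-21770) = -186301920 - 35963*(-1)/21770 = -186301920 - 1*(-35963/21770) = -186301920 + 35963/21770 = -4055792762437/21770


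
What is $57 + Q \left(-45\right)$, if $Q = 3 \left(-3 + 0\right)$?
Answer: $462$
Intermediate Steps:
$Q = -9$ ($Q = 3 \left(-3\right) = -9$)
$57 + Q \left(-45\right) = 57 - -405 = 57 + 405 = 462$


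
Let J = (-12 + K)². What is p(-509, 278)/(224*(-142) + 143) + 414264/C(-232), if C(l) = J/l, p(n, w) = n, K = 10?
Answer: -760824833971/31665 ≈ -2.4027e+7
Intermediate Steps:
J = 4 (J = (-12 + 10)² = (-2)² = 4)
C(l) = 4/l
p(-509, 278)/(224*(-142) + 143) + 414264/C(-232) = -509/(224*(-142) + 143) + 414264/((4/(-232))) = -509/(-31808 + 143) + 414264/((4*(-1/232))) = -509/(-31665) + 414264/(-1/58) = -509*(-1/31665) + 414264*(-58) = 509/31665 - 24027312 = -760824833971/31665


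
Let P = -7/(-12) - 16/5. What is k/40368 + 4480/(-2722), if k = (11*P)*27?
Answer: -609880141/366272320 ≈ -1.6651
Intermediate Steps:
P = -157/60 (P = -7*(-1/12) - 16*⅕ = 7/12 - 16/5 = -157/60 ≈ -2.6167)
k = -15543/20 (k = (11*(-157/60))*27 = -1727/60*27 = -15543/20 ≈ -777.15)
k/40368 + 4480/(-2722) = -15543/20/40368 + 4480/(-2722) = -15543/20*1/40368 + 4480*(-1/2722) = -5181/269120 - 2240/1361 = -609880141/366272320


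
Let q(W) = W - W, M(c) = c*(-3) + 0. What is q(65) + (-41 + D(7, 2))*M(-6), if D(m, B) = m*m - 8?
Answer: 0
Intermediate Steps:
M(c) = -3*c (M(c) = -3*c + 0 = -3*c)
D(m, B) = -8 + m**2 (D(m, B) = m**2 - 8 = -8 + m**2)
q(W) = 0
q(65) + (-41 + D(7, 2))*M(-6) = 0 + (-41 + (-8 + 7**2))*(-3*(-6)) = 0 + (-41 + (-8 + 49))*18 = 0 + (-41 + 41)*18 = 0 + 0*18 = 0 + 0 = 0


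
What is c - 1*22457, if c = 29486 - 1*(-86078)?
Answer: 93107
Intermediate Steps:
c = 115564 (c = 29486 + 86078 = 115564)
c - 1*22457 = 115564 - 1*22457 = 115564 - 22457 = 93107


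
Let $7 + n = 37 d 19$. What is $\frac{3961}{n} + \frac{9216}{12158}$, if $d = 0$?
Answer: $- \frac{24046663}{42553} \approx -565.1$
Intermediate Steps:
$n = -7$ ($n = -7 + 37 \cdot 0 \cdot 19 = -7 + 0 \cdot 19 = -7 + 0 = -7$)
$\frac{3961}{n} + \frac{9216}{12158} = \frac{3961}{-7} + \frac{9216}{12158} = 3961 \left(- \frac{1}{7}\right) + 9216 \cdot \frac{1}{12158} = - \frac{3961}{7} + \frac{4608}{6079} = - \frac{24046663}{42553}$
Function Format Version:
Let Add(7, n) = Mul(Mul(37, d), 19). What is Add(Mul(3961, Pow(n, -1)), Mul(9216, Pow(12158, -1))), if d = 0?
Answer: Rational(-24046663, 42553) ≈ -565.10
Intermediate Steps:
n = -7 (n = Add(-7, Mul(Mul(37, 0), 19)) = Add(-7, Mul(0, 19)) = Add(-7, 0) = -7)
Add(Mul(3961, Pow(n, -1)), Mul(9216, Pow(12158, -1))) = Add(Mul(3961, Pow(-7, -1)), Mul(9216, Pow(12158, -1))) = Add(Mul(3961, Rational(-1, 7)), Mul(9216, Rational(1, 12158))) = Add(Rational(-3961, 7), Rational(4608, 6079)) = Rational(-24046663, 42553)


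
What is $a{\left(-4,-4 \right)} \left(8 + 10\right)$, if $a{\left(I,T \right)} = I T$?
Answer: $288$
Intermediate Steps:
$a{\left(-4,-4 \right)} \left(8 + 10\right) = \left(-4\right) \left(-4\right) \left(8 + 10\right) = 16 \cdot 18 = 288$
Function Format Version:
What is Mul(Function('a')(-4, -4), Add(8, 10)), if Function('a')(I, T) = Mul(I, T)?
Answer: 288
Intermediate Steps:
Mul(Function('a')(-4, -4), Add(8, 10)) = Mul(Mul(-4, -4), Add(8, 10)) = Mul(16, 18) = 288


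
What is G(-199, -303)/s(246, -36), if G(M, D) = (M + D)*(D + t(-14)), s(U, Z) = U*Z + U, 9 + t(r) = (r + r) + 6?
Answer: -83834/4305 ≈ -19.474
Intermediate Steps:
t(r) = -3 + 2*r (t(r) = -9 + ((r + r) + 6) = -9 + (2*r + 6) = -9 + (6 + 2*r) = -3 + 2*r)
s(U, Z) = U + U*Z
G(M, D) = (-31 + D)*(D + M) (G(M, D) = (M + D)*(D + (-3 + 2*(-14))) = (D + M)*(D + (-3 - 28)) = (D + M)*(D - 31) = (D + M)*(-31 + D) = (-31 + D)*(D + M))
G(-199, -303)/s(246, -36) = ((-303)**2 - 31*(-303) - 31*(-199) - 303*(-199))/((246*(1 - 36))) = (91809 + 9393 + 6169 + 60297)/((246*(-35))) = 167668/(-8610) = 167668*(-1/8610) = -83834/4305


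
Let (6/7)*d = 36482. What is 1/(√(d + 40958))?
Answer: √751683/250561 ≈ 0.0034602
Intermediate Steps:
d = 127687/3 (d = (7/6)*36482 = 127687/3 ≈ 42562.)
1/(√(d + 40958)) = 1/(√(127687/3 + 40958)) = 1/(√(250561/3)) = 1/(√751683/3) = √751683/250561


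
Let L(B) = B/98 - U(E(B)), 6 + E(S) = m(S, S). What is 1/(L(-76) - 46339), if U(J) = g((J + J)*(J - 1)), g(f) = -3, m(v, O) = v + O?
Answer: -49/2270502 ≈ -2.1581e-5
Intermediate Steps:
m(v, O) = O + v
E(S) = -6 + 2*S (E(S) = -6 + (S + S) = -6 + 2*S)
U(J) = -3
L(B) = 3 + B/98 (L(B) = B/98 - 1*(-3) = B*(1/98) + 3 = B/98 + 3 = 3 + B/98)
1/(L(-76) - 46339) = 1/((3 + (1/98)*(-76)) - 46339) = 1/((3 - 38/49) - 46339) = 1/(109/49 - 46339) = 1/(-2270502/49) = -49/2270502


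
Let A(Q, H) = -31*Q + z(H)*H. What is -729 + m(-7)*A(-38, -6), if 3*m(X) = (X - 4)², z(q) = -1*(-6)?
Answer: 135995/3 ≈ 45332.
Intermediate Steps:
z(q) = 6
A(Q, H) = -31*Q + 6*H
m(X) = (-4 + X)²/3 (m(X) = (X - 4)²/3 = (-4 + X)²/3)
-729 + m(-7)*A(-38, -6) = -729 + ((-4 - 7)²/3)*(-31*(-38) + 6*(-6)) = -729 + ((⅓)*(-11)²)*(1178 - 36) = -729 + ((⅓)*121)*1142 = -729 + (121/3)*1142 = -729 + 138182/3 = 135995/3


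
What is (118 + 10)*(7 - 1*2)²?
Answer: 3200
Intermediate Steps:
(118 + 10)*(7 - 1*2)² = 128*(7 - 2)² = 128*5² = 128*25 = 3200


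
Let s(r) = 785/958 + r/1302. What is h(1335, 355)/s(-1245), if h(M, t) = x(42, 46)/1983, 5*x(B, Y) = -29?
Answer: 3014347/140991300 ≈ 0.021380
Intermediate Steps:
x(B, Y) = -29/5 (x(B, Y) = (⅕)*(-29) = -29/5)
h(M, t) = -29/9915 (h(M, t) = -29/5/1983 = -29/5*1/1983 = -29/9915)
s(r) = 785/958 + r/1302 (s(r) = 785*(1/958) + r*(1/1302) = 785/958 + r/1302)
h(1335, 355)/s(-1245) = -29/(9915*(785/958 + (1/1302)*(-1245))) = -29/(9915*(785/958 - 415/434)) = -29/(9915*(-14220/103943)) = -29/9915*(-103943/14220) = 3014347/140991300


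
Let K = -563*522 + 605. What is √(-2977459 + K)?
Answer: 2*I*√817685 ≈ 1808.5*I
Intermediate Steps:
K = -293281 (K = -293886 + 605 = -293281)
√(-2977459 + K) = √(-2977459 - 293281) = √(-3270740) = 2*I*√817685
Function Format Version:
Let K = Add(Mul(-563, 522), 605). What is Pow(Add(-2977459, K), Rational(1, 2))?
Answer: Mul(2, I, Pow(817685, Rational(1, 2))) ≈ Mul(1808.5, I)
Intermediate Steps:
K = -293281 (K = Add(-293886, 605) = -293281)
Pow(Add(-2977459, K), Rational(1, 2)) = Pow(Add(-2977459, -293281), Rational(1, 2)) = Pow(-3270740, Rational(1, 2)) = Mul(2, I, Pow(817685, Rational(1, 2)))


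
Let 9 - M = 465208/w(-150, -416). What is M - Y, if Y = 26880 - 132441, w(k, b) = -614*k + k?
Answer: 4853348146/45975 ≈ 1.0557e+5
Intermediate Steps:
w(k, b) = -613*k
M = 181171/45975 (M = 9 - 465208/((-613*(-150))) = 9 - 465208/91950 = 9 - 1*232604/45975 = 9 - 232604/45975 = 181171/45975 ≈ 3.9406)
Y = -105561
M - Y = 181171/45975 - 1*(-105561) = 181171/45975 + 105561 = 4853348146/45975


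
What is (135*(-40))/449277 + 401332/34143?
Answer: 60041621588/5113221537 ≈ 11.742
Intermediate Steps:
(135*(-40))/449277 + 401332/34143 = -5400*1/449277 + 401332*(1/34143) = -1800/149759 + 401332/34143 = 60041621588/5113221537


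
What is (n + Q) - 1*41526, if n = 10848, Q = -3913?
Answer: -34591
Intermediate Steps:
(n + Q) - 1*41526 = (10848 - 3913) - 1*41526 = 6935 - 41526 = -34591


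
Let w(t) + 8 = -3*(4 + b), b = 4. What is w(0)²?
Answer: 1024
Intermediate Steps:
w(t) = -32 (w(t) = -8 - 3*(4 + 4) = -8 - 3*8 = -8 - 24 = -32)
w(0)² = (-32)² = 1024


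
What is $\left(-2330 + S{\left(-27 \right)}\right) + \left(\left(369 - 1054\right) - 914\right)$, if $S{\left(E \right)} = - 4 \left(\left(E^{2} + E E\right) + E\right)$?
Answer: $-9653$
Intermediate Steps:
$S{\left(E \right)} = - 8 E^{2} - 4 E$ ($S{\left(E \right)} = - 4 \left(\left(E^{2} + E^{2}\right) + E\right) = - 4 \left(2 E^{2} + E\right) = - 4 \left(E + 2 E^{2}\right) = - 8 E^{2} - 4 E$)
$\left(-2330 + S{\left(-27 \right)}\right) + \left(\left(369 - 1054\right) - 914\right) = \left(-2330 - - 108 \left(1 + 2 \left(-27\right)\right)\right) + \left(\left(369 - 1054\right) - 914\right) = \left(-2330 - - 108 \left(1 - 54\right)\right) - 1599 = \left(-2330 - \left(-108\right) \left(-53\right)\right) - 1599 = \left(-2330 - 5724\right) - 1599 = -8054 - 1599 = -9653$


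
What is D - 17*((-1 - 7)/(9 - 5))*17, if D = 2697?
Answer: 3275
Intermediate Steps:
D - 17*((-1 - 7)/(9 - 5))*17 = 2697 - 17*((-1 - 7)/(9 - 5))*17 = 2697 - 17*(-8/4)*17 = 2697 - 17*(-8*¼)*17 = 2697 - 17*(-2)*17 = 2697 - (-34)*17 = 2697 - 1*(-578) = 2697 + 578 = 3275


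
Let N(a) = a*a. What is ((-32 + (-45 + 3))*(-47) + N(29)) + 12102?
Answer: 16421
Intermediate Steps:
N(a) = a**2
((-32 + (-45 + 3))*(-47) + N(29)) + 12102 = ((-32 + (-45 + 3))*(-47) + 29**2) + 12102 = ((-32 - 42)*(-47) + 841) + 12102 = (-74*(-47) + 841) + 12102 = (3478 + 841) + 12102 = 4319 + 12102 = 16421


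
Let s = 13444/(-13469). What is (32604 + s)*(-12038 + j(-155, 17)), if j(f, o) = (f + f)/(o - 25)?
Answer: -5269228636626/13469 ≈ -3.9121e+8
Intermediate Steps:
s = -13444/13469 (s = 13444*(-1/13469) = -13444/13469 ≈ -0.99814)
j(f, o) = 2*f/(-25 + o) (j(f, o) = (2*f)/(-25 + o) = 2*f/(-25 + o))
(32604 + s)*(-12038 + j(-155, 17)) = (32604 - 13444/13469)*(-12038 + 2*(-155)/(-25 + 17)) = 439129832*(-12038 + 2*(-155)/(-8))/13469 = 439129832*(-12038 + 2*(-155)*(-⅛))/13469 = 439129832*(-12038 + 155/4)/13469 = (439129832/13469)*(-47997/4) = -5269228636626/13469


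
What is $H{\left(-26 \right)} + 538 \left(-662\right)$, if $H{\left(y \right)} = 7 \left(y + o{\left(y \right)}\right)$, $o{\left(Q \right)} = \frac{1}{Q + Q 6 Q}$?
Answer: $- \frac{1436042133}{4030} \approx -3.5634 \cdot 10^{5}$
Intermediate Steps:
$o{\left(Q \right)} = \frac{1}{Q + 6 Q^{2}}$ ($o{\left(Q \right)} = \frac{1}{Q + 6 Q Q} = \frac{1}{Q + 6 Q^{2}}$)
$H{\left(y \right)} = 7 y + \frac{7}{y \left(1 + 6 y\right)}$ ($H{\left(y \right)} = 7 \left(y + \frac{1}{y \left(1 + 6 y\right)}\right) = 7 y + \frac{7}{y \left(1 + 6 y\right)}$)
$H{\left(-26 \right)} + 538 \left(-662\right) = \frac{7 \left(1 + \left(-26\right)^{2} \left(1 + 6 \left(-26\right)\right)\right)}{\left(-26\right) \left(1 + 6 \left(-26\right)\right)} + 538 \left(-662\right) = 7 \left(- \frac{1}{26}\right) \frac{1}{1 - 156} \left(1 + 676 \left(1 - 156\right)\right) - 356156 = 7 \left(- \frac{1}{26}\right) \frac{1}{-155} \left(1 + 676 \left(-155\right)\right) - 356156 = 7 \left(- \frac{1}{26}\right) \left(- \frac{1}{155}\right) \left(1 - 104780\right) - 356156 = 7 \left(- \frac{1}{26}\right) \left(- \frac{1}{155}\right) \left(-104779\right) - 356156 = - \frac{733453}{4030} - 356156 = - \frac{1436042133}{4030}$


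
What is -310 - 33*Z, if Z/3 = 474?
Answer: -47236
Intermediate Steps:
Z = 1422 (Z = 3*474 = 1422)
-310 - 33*Z = -310 - 33*1422 = -310 - 46926 = -47236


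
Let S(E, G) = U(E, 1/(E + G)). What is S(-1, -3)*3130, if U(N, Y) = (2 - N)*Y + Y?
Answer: -3130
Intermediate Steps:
U(N, Y) = Y + Y*(2 - N) (U(N, Y) = Y*(2 - N) + Y = Y + Y*(2 - N))
S(E, G) = (3 - E)/(E + G)
S(-1, -3)*3130 = ((3 - 1*(-1))/(-1 - 3))*3130 = ((3 + 1)/(-4))*3130 = -1/4*4*3130 = -1*3130 = -3130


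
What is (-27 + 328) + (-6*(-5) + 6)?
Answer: 337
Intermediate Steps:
(-27 + 328) + (-6*(-5) + 6) = 301 + (30 + 6) = 301 + 36 = 337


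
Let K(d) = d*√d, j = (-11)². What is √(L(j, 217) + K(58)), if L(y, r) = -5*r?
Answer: √(-1085 + 58*√58) ≈ 25.363*I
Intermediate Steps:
j = 121
K(d) = d^(3/2)
√(L(j, 217) + K(58)) = √(-5*217 + 58^(3/2)) = √(-1085 + 58*√58)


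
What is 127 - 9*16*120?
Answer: -17153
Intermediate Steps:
127 - 9*16*120 = 127 - 144*120 = 127 - 17280 = -17153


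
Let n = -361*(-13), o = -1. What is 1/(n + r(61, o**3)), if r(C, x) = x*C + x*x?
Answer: 1/4633 ≈ 0.00021584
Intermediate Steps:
r(C, x) = x**2 + C*x (r(C, x) = C*x + x**2 = x**2 + C*x)
n = 4693
1/(n + r(61, o**3)) = 1/(4693 + (-1)**3*(61 + (-1)**3)) = 1/(4693 - (61 - 1)) = 1/(4693 - 1*60) = 1/(4693 - 60) = 1/4633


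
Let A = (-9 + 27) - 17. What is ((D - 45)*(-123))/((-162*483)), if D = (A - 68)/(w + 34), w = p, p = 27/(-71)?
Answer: -2299526/31128867 ≈ -0.073871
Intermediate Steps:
p = -27/71 (p = 27*(-1/71) = -27/71 ≈ -0.38028)
w = -27/71 ≈ -0.38028
A = 1 (A = 18 - 17 = 1)
D = -4757/2387 (D = (1 - 68)/(-27/71 + 34) = -67/2387/71 = -67*71/2387 = -4757/2387 ≈ -1.9929)
((D - 45)*(-123))/((-162*483)) = ((-4757/2387 - 45)*(-123))/((-162*483)) = -112172/2387*(-123)/(-78246) = (13797156/2387)*(-1/78246) = -2299526/31128867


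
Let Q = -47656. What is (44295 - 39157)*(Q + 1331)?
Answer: -238017850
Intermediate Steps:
(44295 - 39157)*(Q + 1331) = (44295 - 39157)*(-47656 + 1331) = 5138*(-46325) = -238017850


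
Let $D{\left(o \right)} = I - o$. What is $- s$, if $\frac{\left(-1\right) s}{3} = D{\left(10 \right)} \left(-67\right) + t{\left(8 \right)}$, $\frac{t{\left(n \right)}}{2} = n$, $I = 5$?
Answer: $1053$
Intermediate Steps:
$t{\left(n \right)} = 2 n$
$D{\left(o \right)} = 5 - o$
$s = -1053$ ($s = - 3 \left(\left(5 - 10\right) \left(-67\right) + 2 \cdot 8\right) = - 3 \left(\left(5 - 10\right) \left(-67\right) + 16\right) = - 3 \left(\left(-5\right) \left(-67\right) + 16\right) = - 3 \left(335 + 16\right) = \left(-3\right) 351 = -1053$)
$- s = \left(-1\right) \left(-1053\right) = 1053$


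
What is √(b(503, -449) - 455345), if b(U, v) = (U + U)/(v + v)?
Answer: 6*I*√2549950922/449 ≈ 674.79*I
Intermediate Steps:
b(U, v) = U/v (b(U, v) = (2*U)/((2*v)) = (2*U)*(1/(2*v)) = U/v)
√(b(503, -449) - 455345) = √(503/(-449) - 455345) = √(503*(-1/449) - 455345) = √(-503/449 - 455345) = √(-204450408/449) = 6*I*√2549950922/449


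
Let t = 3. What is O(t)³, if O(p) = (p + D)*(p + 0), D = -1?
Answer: 216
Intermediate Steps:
O(p) = p*(-1 + p) (O(p) = (p - 1)*(p + 0) = (-1 + p)*p = p*(-1 + p))
O(t)³ = (3*(-1 + 3))³ = (3*2)³ = 6³ = 216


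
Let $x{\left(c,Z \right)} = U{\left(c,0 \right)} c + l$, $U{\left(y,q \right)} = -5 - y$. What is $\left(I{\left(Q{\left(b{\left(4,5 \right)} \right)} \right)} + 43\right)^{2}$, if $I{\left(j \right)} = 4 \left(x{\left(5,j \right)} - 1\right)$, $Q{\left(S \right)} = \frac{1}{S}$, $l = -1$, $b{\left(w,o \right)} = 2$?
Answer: $27225$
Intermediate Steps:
$x{\left(c,Z \right)} = -1 + c \left(-5 - c\right)$ ($x{\left(c,Z \right)} = \left(-5 - c\right) c - 1 = c \left(-5 - c\right) - 1 = -1 + c \left(-5 - c\right)$)
$I{\left(j \right)} = -208$ ($I{\left(j \right)} = 4 \left(\left(-1 - 5 \left(5 + 5\right)\right) - 1\right) = 4 \left(\left(-1 - 5 \cdot 10\right) - 1\right) = 4 \left(\left(-1 - 50\right) - 1\right) = 4 \left(-51 - 1\right) = 4 \left(-52\right) = -208$)
$\left(I{\left(Q{\left(b{\left(4,5 \right)} \right)} \right)} + 43\right)^{2} = \left(-208 + 43\right)^{2} = \left(-165\right)^{2} = 27225$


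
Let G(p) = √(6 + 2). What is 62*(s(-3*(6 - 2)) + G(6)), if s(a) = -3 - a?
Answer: 558 + 124*√2 ≈ 733.36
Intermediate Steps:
G(p) = 2*√2 (G(p) = √8 = 2*√2)
62*(s(-3*(6 - 2)) + G(6)) = 62*((-3 - (-3)*(6 - 2)) + 2*√2) = 62*((-3 - (-3)*4) + 2*√2) = 62*((-3 - 1*(-12)) + 2*√2) = 62*((-3 + 12) + 2*√2) = 62*(9 + 2*√2) = 558 + 124*√2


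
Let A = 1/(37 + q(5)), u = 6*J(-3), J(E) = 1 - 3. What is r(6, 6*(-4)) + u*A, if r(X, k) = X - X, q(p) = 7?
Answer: -3/11 ≈ -0.27273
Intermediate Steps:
J(E) = -2
u = -12 (u = 6*(-2) = -12)
r(X, k) = 0
A = 1/44 (A = 1/(37 + 7) = 1/44 ≈ 0.022727)
r(6, 6*(-4)) + u*A = 0 - 12*1/44 = 0 - 3/11 = -3/11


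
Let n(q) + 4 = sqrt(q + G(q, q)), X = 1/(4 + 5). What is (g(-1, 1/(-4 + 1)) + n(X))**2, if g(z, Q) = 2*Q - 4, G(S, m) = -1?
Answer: 668/9 - 104*I*sqrt(2)/9 ≈ 74.222 - 16.342*I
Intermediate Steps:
X = 1/9 ≈ 0.11111
n(q) = -4 + sqrt(-1 + q) (n(q) = -4 + sqrt(q - 1) = -4 + sqrt(-1 + q))
g(z, Q) = -4 + 2*Q
(g(-1, 1/(-4 + 1)) + n(X))**2 = ((-4 + 2/(-4 + 1)) + (-4 + sqrt(-1 + 1/9)))**2 = ((-4 + 2/(-3)) + (-4 + sqrt(-8/9)))**2 = ((-4 + 2*(-1/3)) + (-4 + 2*I*sqrt(2)/3))**2 = ((-4 - 2/3) + (-4 + 2*I*sqrt(2)/3))**2 = (-14/3 + (-4 + 2*I*sqrt(2)/3))**2 = (-26/3 + 2*I*sqrt(2)/3)**2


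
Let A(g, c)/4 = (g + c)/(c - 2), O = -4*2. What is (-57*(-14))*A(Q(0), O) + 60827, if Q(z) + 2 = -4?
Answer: 326479/5 ≈ 65296.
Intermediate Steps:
Q(z) = -6 (Q(z) = -2 - 4 = -6)
O = -8
A(g, c) = 4*(c + g)/(-2 + c) (A(g, c) = 4*((g + c)/(c - 2)) = 4*((c + g)/(-2 + c)) = 4*(c + g)/(-2 + c))
(-57*(-14))*A(Q(0), O) + 60827 = (-57*(-14))*(4*(-8 - 6)/(-2 - 8)) + 60827 = 798*(4*(-14)/(-10)) + 60827 = 798*(4*(-⅒)*(-14)) + 60827 = 798*(28/5) + 60827 = 22344/5 + 60827 = 326479/5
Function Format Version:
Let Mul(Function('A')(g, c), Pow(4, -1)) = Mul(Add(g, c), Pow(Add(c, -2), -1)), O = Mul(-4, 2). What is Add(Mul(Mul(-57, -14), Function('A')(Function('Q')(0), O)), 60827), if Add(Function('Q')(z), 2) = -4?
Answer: Rational(326479, 5) ≈ 65296.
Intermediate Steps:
Function('Q')(z) = -6 (Function('Q')(z) = Add(-2, -4) = -6)
O = -8
Function('A')(g, c) = Mul(4, Pow(Add(-2, c), -1), Add(c, g)) (Function('A')(g, c) = Mul(4, Mul(Add(g, c), Pow(Add(c, -2), -1))) = Mul(4, Mul(Add(c, g), Pow(Add(-2, c), -1))) = Mul(4, Mul(Pow(Add(-2, c), -1), Add(c, g))) = Mul(4, Pow(Add(-2, c), -1), Add(c, g)))
Add(Mul(Mul(-57, -14), Function('A')(Function('Q')(0), O)), 60827) = Add(Mul(Mul(-57, -14), Mul(4, Pow(Add(-2, -8), -1), Add(-8, -6))), 60827) = Add(Mul(798, Mul(4, Pow(-10, -1), -14)), 60827) = Add(Mul(798, Mul(4, Rational(-1, 10), -14)), 60827) = Add(Mul(798, Rational(28, 5)), 60827) = Add(Rational(22344, 5), 60827) = Rational(326479, 5)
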